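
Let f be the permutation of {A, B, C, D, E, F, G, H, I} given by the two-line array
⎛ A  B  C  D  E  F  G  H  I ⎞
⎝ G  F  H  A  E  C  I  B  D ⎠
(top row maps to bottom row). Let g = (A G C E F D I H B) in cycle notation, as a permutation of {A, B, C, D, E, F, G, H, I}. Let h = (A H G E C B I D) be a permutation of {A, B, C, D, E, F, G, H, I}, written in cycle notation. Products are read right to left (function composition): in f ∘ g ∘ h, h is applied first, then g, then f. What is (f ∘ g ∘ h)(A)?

Apply the permutations in order: h(A) = H, then g(H) = B, then f(B) = F. So (f ∘ g ∘ h)(A) = F.

F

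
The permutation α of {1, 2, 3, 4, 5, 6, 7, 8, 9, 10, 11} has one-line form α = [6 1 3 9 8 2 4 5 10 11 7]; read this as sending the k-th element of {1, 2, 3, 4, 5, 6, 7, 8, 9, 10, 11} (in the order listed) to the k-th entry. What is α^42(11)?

Tracing 11 → 7 → … returns to 11 after 5 steps, so 11 lies in a 5-cycle (4, 9, 10, 11, 7).
On a 5-cycle, α^5 is the identity, so α^42 = α^2 there (42 ≡ 2 mod 5).
Advancing 2 steps from 11: 11 → 7 → 4.

4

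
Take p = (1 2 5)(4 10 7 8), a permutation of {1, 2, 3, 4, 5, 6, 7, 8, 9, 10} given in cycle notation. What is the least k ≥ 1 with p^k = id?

The disjoint cycles have lengths 4, 3, 1, 1, 1.
The order of p is the least common multiple of its cycle lengths: lcm(4, 3) = 12.

12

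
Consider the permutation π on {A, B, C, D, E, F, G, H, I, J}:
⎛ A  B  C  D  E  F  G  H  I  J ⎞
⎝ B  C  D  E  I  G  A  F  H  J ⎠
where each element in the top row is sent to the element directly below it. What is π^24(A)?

Tracing A → B → … returns to A after 9 steps, so A lies in a 9-cycle (A, B, C, D, E, I, H, F, G).
On a 9-cycle, π^9 is the identity, so π^24 = π^6 there (24 ≡ 6 mod 9).
Stepping 6 places around the cycle: A → B → C → D → E → I → H.

H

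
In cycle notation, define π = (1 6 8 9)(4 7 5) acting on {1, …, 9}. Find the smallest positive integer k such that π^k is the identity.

12

The disjoint cycles have lengths 4, 3, 1, 1.
The order of π is the least common multiple of its cycle lengths: lcm(4, 3) = 12.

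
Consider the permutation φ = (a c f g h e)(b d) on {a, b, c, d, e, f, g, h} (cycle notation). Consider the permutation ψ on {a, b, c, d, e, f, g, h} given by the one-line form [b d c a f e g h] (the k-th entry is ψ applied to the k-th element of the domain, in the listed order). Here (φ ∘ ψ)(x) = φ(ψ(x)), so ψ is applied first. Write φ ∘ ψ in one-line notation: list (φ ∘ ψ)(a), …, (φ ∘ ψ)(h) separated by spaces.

Chase each element through ψ then φ: a → b → d; b → d → b; c → c → f; d → a → c; e → f → g; f → e → a; g → g → h; h → h → e.
So φ ∘ ψ in one-line form is d b f c g a h e.

d b f c g a h e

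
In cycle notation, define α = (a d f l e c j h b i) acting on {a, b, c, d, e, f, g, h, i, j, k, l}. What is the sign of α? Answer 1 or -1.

-1

The cycle lengths are 10, 1, 1.
A cycle of length ℓ contributes ℓ−1 transpositions, so α is a product of 9 transpositions — odd.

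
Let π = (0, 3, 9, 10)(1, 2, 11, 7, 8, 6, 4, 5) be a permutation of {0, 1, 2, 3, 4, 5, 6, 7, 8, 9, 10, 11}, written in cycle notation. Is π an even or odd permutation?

even

The cycle lengths are 8, 4.
A cycle is odd iff its length is even; π has 2 even-length cycles, so sgn(π) = (−1)^2 and π is even.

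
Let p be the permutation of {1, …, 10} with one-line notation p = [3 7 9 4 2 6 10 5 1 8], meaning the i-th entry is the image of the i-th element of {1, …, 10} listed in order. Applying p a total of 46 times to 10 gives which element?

Tracing 10 → 8 → … returns to 10 after 5 steps, so 10 lies in a 5-cycle (2 7 10 8 5).
Powers repeat with period 5 on this cycle, and 46 mod 5 = 1, so p^46(10) = p^1(10).
Advancing 1 step from 10: 10 → 8.

8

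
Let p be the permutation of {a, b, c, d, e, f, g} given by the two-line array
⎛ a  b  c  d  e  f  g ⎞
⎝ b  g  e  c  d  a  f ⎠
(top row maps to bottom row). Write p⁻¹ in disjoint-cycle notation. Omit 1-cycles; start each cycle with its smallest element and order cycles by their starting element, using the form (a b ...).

(a f g b)(c d e)

The cycle decomposition of p is (a b g f)(c e d).
The inverse reverses every cycle; in canonical form, p⁻¹ = (a f g b)(c d e).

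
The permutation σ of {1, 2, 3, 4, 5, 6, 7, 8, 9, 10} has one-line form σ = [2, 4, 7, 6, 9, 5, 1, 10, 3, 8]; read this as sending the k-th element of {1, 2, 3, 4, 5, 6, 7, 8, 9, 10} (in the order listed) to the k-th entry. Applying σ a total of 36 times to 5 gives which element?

Tracing 5 → 9 → … returns to 5 after 8 steps, so 5 lies in an 8-cycle (1, 2, 4, 6, 5, 9, 3, 7).
Since the cycle has length 8, σ^36 acts on it the same as σ^4 (36 mod 8 = 4).
Advancing 4 steps from 5: 5 → 9 → 3 → 7 → 1.

1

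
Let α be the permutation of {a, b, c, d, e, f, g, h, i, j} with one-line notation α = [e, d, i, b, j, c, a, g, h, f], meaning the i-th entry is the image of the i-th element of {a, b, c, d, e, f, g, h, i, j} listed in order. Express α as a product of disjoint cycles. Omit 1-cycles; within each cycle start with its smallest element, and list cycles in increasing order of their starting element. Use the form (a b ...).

(a e j f c i h g)(b d)

Start at a and follow images: a → e → j → f → c → i → h → g → a, giving the cycle (a e j f c i h g).
Continuing from each remaining unvisited element yields (a e j f c i h g)(b d).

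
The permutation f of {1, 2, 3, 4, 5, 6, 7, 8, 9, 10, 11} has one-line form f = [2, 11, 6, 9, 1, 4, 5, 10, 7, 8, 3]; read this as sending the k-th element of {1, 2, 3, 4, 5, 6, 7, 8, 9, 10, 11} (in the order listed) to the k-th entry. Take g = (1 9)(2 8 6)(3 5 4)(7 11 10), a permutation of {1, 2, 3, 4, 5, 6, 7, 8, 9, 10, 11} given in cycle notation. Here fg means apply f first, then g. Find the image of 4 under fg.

(fg)(4) = g(f(4)). f(4) = 9, then g(9) = 1. So (fg)(4) = 1.

1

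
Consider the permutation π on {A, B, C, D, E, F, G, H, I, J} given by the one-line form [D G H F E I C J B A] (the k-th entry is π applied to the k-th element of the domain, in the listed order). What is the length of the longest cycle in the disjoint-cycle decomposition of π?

Decomposing into disjoint cycles gives (A, D, F, I, B, G, C, H, J); the longest has length 9.

9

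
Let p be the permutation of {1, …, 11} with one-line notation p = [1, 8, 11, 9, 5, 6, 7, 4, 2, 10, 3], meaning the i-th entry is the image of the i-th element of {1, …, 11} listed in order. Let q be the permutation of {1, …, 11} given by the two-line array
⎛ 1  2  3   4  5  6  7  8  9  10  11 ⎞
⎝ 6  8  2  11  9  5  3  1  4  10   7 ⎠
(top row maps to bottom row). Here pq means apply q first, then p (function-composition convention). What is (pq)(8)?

q(8) = 1, then p(1) = 1; composing gives (pq)(8) = 1.

1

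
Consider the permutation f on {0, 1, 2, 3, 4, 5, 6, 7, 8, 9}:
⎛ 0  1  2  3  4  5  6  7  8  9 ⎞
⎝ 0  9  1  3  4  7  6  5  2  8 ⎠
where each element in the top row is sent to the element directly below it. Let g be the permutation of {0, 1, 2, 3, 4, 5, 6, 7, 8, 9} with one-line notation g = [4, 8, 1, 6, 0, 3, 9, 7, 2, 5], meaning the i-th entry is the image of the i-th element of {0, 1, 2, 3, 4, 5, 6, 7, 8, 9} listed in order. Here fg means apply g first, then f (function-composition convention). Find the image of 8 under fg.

1

g(8) = 2, then f(2) = 1; composing gives (fg)(8) = 1.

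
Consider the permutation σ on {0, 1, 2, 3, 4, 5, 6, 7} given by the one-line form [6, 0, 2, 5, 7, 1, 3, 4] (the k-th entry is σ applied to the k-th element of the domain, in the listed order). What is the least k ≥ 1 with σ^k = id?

Decomposing into disjoint cycles gives cycle lengths 5, 2, 1.
The order of σ is the least common multiple of its cycle lengths: lcm(5, 2) = 10.

10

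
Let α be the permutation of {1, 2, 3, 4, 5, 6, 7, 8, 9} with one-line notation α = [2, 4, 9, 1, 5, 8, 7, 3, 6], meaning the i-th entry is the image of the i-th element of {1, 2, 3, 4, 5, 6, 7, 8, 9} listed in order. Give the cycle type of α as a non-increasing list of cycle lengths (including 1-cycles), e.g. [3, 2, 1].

[4, 3, 1, 1]

The disjoint cycles are (1, 2, 4)(3, 9, 6, 8)(5)(7), with lengths 4, 3, 1, 1 in non-increasing order.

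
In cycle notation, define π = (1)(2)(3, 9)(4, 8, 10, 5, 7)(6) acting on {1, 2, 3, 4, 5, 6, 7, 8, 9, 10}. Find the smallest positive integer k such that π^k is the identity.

10

The disjoint cycles have lengths 5, 2, 1, 1, 1.
The order is lcm(5, 2) = 10.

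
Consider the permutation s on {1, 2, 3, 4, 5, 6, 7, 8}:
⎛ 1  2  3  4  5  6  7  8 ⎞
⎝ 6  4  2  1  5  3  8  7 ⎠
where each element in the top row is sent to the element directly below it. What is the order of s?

The disjoint-cycle form of s has cycle lengths 5, 2, 1.
Since disjoint cycles commute, ord(s) = lcm(5, 2) = 10.

10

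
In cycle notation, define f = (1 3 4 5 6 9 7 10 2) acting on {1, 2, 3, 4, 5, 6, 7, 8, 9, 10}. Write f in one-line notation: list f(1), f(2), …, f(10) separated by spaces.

Each element maps to the next entry in its cycle (wrapping to the front): 1→3, 2→1, 3→4, 4→5, 5→6, 6→9, 7→10, 8→8, 9→7, 10→2.
Listing these in domain order gives 3 1 4 5 6 9 10 8 7 2.

3 1 4 5 6 9 10 8 7 2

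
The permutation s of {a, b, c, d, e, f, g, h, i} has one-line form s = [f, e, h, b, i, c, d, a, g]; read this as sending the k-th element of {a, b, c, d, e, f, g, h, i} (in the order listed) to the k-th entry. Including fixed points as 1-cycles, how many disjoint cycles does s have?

2

The cycle decomposition is (a f c h)(b e i g d), which has 2 cycles (counting 1-cycles).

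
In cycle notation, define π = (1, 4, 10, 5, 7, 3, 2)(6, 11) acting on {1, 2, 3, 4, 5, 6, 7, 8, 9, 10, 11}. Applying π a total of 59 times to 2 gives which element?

2 lies in the 7-cycle (1, 4, 10, 5, 7, 3, 2).
Since the cycle has length 7, π^59 acts on it the same as π^3 (59 mod 7 = 3).
Advancing 3 steps from 2: 2 → 1 → 4 → 10.

10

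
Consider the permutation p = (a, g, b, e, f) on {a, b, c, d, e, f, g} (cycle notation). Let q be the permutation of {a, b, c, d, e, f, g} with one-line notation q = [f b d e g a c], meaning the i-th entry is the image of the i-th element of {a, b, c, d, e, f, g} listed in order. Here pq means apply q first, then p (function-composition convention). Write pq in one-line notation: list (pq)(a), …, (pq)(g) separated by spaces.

(pq)(x) = p(q(x)). Computing each image: p(q(a)) = p(f) = a, p(q(b)) = p(b) = e, p(q(c)) = p(d) = d, p(q(d)) = p(e) = f, p(q(e)) = p(g) = b, p(q(f)) = p(a) = g, p(q(g)) = p(c) = c.
Hence pq = [a e d f b g c].

a e d f b g c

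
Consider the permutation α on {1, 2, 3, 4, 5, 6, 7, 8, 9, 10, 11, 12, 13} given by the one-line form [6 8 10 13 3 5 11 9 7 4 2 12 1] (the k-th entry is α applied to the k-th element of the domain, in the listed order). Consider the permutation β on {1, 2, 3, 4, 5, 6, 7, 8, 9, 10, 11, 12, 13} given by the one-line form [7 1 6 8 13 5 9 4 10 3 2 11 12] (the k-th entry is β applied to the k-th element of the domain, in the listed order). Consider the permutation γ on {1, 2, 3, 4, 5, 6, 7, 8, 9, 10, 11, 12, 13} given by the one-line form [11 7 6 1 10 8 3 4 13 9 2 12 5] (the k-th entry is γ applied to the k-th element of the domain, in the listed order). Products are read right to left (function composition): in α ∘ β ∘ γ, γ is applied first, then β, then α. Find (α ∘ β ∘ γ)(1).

8

(α ∘ β ∘ γ)(1) = α(β(γ(1))). γ(1) = 11, then β(11) = 2, then α(2) = 8, so the result is 8.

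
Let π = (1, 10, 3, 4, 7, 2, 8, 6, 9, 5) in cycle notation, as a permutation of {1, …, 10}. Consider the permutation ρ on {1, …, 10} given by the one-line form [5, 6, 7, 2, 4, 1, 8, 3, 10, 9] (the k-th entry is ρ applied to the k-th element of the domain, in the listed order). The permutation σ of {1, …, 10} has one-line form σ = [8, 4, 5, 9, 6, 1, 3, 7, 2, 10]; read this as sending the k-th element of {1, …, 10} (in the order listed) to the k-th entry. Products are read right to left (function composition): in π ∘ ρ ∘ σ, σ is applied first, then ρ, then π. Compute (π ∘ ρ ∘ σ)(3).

7

Apply the permutations in order: σ(3) = 5, then ρ(5) = 4, then π(4) = 7. So (π ∘ ρ ∘ σ)(3) = 7.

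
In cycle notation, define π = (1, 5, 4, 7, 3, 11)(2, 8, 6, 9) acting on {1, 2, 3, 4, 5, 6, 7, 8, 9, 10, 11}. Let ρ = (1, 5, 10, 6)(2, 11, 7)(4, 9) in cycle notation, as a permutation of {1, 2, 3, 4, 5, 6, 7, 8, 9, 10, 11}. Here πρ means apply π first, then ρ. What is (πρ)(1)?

10

(πρ)(1) = ρ(π(1)). π(1) = 5, then ρ(5) = 10. So (πρ)(1) = 10.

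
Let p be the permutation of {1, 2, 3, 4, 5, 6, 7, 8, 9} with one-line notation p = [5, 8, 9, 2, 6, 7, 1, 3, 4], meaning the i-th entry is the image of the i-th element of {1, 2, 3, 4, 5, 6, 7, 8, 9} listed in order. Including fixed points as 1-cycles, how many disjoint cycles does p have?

The cycle decomposition is (1, 5, 6, 7)(2, 8, 3, 9, 4), which has 2 cycles (counting 1-cycles).

2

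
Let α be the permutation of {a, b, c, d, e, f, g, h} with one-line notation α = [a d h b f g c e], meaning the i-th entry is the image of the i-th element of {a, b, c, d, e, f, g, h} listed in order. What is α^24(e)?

h

Tracing e → f → … returns to e after 5 steps, so e lies in a 5-cycle (c h e f g).
Since the cycle has length 5, α^24 acts on it the same as α^4 (24 mod 5 = 4).
Advancing 4 steps from e: e → f → g → c → h.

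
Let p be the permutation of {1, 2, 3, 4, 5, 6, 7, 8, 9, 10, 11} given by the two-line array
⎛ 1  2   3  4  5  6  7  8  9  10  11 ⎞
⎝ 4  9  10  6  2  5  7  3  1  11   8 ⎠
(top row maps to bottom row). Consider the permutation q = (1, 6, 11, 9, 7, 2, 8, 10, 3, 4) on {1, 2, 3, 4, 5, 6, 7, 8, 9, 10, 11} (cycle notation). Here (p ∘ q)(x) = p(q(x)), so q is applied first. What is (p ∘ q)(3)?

6

(p ∘ q)(3) = p(q(3)). q(3) = 4, then p(4) = 6. So (p ∘ q)(3) = 6.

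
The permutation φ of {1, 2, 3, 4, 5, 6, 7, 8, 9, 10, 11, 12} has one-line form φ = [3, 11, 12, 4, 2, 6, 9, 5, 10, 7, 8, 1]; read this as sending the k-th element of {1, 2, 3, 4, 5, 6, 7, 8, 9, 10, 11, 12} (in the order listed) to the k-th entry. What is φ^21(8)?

5

Tracing 8 → 5 → … returns to 8 after 4 steps, so 8 lies in a 4-cycle (2, 11, 8, 5).
Powers repeat with period 4 on this cycle, and 21 mod 4 = 1, so φ^21(8) = φ^1(8).
Stepping 1 place around the cycle: 8 → 5.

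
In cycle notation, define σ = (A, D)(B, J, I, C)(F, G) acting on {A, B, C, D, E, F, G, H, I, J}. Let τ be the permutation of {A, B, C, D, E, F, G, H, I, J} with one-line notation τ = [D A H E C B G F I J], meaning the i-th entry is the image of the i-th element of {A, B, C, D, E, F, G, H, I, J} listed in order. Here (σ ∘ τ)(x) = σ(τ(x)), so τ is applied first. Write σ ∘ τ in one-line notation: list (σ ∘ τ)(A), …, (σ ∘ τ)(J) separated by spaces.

Chase each element through τ then σ: A → D → A; B → A → D; C → H → H; D → E → E; E → C → B; F → B → J; G → G → F; H → F → G; I → I → C; J → J → I.
Collecting the images, σ ∘ τ = [A D H E B J F G C I].

A D H E B J F G C I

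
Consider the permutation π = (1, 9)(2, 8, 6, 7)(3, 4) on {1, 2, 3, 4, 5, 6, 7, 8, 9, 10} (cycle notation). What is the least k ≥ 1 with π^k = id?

The disjoint cycles have lengths 4, 2, 2, 1, 1.
The order of π is the least common multiple of its cycle lengths: lcm(4, 2, 2) = 4.

4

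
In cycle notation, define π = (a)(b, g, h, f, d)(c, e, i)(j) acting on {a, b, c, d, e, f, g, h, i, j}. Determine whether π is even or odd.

The cycle lengths are 5, 3, 1, 1.
A cycle is odd iff its length is even; π has 0 even-length cycles, so sgn(π) = (−1)^0 and π is even.

even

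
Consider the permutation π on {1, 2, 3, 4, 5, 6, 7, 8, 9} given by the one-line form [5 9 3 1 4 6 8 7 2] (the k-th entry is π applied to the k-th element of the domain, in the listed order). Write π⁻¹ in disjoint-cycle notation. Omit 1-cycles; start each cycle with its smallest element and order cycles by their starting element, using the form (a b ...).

(1 4 5)(2 9)(7 8)

The cycle decomposition of π is (1 5 4)(2 9)(7 8).
Reversing each cycle (and rotating so the smallest element leads) gives π⁻¹ = (1 4 5)(2 9)(7 8).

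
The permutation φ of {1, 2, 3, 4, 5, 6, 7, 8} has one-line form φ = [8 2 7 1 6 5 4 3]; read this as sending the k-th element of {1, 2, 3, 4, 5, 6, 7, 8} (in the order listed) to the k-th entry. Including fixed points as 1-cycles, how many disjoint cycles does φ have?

3

The cycle decomposition is (1, 8, 3, 7, 4)(2)(5, 6), which has 3 cycles (counting 1-cycles).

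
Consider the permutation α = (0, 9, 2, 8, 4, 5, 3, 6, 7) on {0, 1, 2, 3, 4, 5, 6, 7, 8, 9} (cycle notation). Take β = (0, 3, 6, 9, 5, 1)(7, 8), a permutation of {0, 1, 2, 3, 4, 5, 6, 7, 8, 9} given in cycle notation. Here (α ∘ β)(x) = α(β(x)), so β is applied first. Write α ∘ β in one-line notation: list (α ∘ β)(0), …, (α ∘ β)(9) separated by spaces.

6 9 8 7 5 1 2 4 0 3

For each element, apply β then α: 0 → 3 → 6; 1 → 0 → 9; 2 → 2 → 8; 3 → 6 → 7; 4 → 4 → 5; 5 → 1 → 1; 6 → 9 → 2; 7 → 8 → 4; 8 → 7 → 0; 9 → 5 → 3.
Collecting the images, α ∘ β = [6 9 8 7 5 1 2 4 0 3].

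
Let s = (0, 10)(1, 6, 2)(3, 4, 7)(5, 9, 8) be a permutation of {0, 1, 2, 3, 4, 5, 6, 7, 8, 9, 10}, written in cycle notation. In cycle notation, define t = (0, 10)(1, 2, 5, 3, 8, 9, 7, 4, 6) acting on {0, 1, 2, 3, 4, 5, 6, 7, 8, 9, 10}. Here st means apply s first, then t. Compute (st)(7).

s(7) = 3, then t(3) = 8; composing gives (st)(7) = 8.

8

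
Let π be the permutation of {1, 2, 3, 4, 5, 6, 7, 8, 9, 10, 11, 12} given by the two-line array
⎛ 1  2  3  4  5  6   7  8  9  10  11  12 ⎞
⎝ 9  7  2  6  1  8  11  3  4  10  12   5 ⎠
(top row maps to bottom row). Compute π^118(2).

Tracing 2 → 7 → … returns to 2 after 11 steps, so 2 lies in an 11-cycle (1, 9, 4, 6, 8, 3, 2, 7, 11, 12, 5).
On an 11-cycle, π^11 is the identity, so π^118 = π^8 there (118 ≡ 8 mod 11).
Stepping 8 places around the cycle: 2 → 7 → 11 → 12 → 5 → 1 → 9 → 4 → 6.

6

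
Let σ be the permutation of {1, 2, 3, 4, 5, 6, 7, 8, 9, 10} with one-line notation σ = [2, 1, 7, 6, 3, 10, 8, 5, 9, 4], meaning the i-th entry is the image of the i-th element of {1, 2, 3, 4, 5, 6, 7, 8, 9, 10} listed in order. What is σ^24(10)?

10

Tracing 10 → 4 → … returns to 10 after 3 steps, so 10 lies in a 3-cycle (4, 6, 10).
Since the cycle has length 3, σ^24 acts on it the same as σ^0 (24 mod 3 = 0).
So σ^24(10) = 10.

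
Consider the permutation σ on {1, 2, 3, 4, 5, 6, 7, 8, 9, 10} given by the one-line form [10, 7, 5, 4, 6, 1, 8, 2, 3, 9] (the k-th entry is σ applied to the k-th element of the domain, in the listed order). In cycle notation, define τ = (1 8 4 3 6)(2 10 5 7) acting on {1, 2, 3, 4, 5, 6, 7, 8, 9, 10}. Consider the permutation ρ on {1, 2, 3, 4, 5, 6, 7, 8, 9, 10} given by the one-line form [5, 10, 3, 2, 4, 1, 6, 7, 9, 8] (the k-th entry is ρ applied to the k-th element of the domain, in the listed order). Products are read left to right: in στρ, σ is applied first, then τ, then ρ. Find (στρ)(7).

(στρ)(7) = ρ(τ(σ(7))). σ(7) = 8, then τ(8) = 4, then ρ(4) = 2, so the result is 2.

2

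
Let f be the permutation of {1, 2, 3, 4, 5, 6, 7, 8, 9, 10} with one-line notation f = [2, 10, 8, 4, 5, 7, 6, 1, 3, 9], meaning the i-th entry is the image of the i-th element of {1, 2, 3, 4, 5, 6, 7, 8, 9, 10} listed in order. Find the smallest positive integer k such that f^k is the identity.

Decomposing into disjoint cycles gives cycle lengths 6, 2, 1, 1.
The order is lcm(6, 2) = 6.

6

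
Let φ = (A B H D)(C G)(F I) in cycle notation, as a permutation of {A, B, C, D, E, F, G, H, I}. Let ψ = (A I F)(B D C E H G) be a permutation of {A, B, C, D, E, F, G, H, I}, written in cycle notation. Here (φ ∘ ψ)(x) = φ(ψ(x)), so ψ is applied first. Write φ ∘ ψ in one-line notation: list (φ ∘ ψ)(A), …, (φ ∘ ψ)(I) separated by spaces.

F A E G D B H C I

(φ ∘ ψ)(x) = φ(ψ(x)). Computing each image: φ(ψ(A)) = φ(I) = F, φ(ψ(B)) = φ(D) = A, φ(ψ(C)) = φ(E) = E, φ(ψ(D)) = φ(C) = G, φ(ψ(E)) = φ(H) = D, φ(ψ(F)) = φ(A) = B, φ(ψ(G)) = φ(B) = H, φ(ψ(H)) = φ(G) = C, φ(ψ(I)) = φ(F) = I.
Hence φ ∘ ψ = [F A E G D B H C I].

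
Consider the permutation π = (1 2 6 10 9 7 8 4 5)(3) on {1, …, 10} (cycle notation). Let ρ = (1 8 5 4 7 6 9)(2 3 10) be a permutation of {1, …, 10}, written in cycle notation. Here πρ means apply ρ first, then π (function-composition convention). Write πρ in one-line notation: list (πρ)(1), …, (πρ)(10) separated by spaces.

4 3 9 8 5 7 10 1 2 6

For each element, apply ρ then π: 1 → 8 → 4; 2 → 3 → 3; 3 → 10 → 9; 4 → 7 → 8; 5 → 4 → 5; 6 → 9 → 7; 7 → 6 → 10; 8 → 5 → 1; 9 → 1 → 2; 10 → 2 → 6.
Collecting the images, πρ = [4 3 9 8 5 7 10 1 2 6].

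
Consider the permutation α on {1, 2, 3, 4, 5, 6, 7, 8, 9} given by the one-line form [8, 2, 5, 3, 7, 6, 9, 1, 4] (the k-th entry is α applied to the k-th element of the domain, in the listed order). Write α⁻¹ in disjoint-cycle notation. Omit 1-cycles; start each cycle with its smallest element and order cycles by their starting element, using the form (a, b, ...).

The cycle decomposition of α is (1, 8)(3, 5, 7, 9, 4).
Reversing each cycle (and rotating so the smallest element leads) gives α⁻¹ = (1, 8)(3, 4, 9, 7, 5).

(1, 8)(3, 4, 9, 7, 5)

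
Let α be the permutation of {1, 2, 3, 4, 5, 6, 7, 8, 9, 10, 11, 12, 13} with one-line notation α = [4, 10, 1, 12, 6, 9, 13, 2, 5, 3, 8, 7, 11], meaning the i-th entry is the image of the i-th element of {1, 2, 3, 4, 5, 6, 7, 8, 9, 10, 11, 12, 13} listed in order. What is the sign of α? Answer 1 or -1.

-1

In disjoint-cycle form the cycle lengths are 10, 3.
A cycle of length ℓ contributes ℓ−1 transpositions, so α is a product of 9 + 2 = 11 transpositions — odd.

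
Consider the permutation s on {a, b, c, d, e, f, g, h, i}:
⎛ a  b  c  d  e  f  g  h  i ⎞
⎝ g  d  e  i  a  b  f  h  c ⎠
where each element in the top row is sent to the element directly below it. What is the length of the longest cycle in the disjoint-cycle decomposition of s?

Decomposing into disjoint cycles gives (a, g, f, b, d, i, c, e); the longest has length 8.

8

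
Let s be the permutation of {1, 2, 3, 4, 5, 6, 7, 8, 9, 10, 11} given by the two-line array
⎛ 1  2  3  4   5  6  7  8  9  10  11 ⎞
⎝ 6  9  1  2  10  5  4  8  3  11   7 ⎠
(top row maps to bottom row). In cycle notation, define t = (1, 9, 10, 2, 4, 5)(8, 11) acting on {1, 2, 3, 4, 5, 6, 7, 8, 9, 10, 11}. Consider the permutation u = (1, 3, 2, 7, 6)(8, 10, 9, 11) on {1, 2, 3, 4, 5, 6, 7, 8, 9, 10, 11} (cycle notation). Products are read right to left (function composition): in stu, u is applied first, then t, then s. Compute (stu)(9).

8

Apply the permutations in order: u(9) = 11, then t(11) = 8, then s(8) = 8. So (stu)(9) = 8.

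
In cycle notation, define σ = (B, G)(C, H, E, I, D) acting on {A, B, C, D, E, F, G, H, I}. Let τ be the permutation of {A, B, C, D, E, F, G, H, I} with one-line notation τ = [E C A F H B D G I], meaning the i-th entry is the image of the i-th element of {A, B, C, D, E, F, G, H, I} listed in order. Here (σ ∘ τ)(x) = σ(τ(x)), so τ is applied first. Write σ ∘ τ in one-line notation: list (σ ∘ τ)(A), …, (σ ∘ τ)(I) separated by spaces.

I H A F E G C B D

(σ ∘ τ)(x) = σ(τ(x)). Computing each image: σ(τ(A)) = σ(E) = I, σ(τ(B)) = σ(C) = H, σ(τ(C)) = σ(A) = A, σ(τ(D)) = σ(F) = F, σ(τ(E)) = σ(H) = E, σ(τ(F)) = σ(B) = G, σ(τ(G)) = σ(D) = C, σ(τ(H)) = σ(G) = B, σ(τ(I)) = σ(I) = D.
Hence σ ∘ τ = [I H A F E G C B D].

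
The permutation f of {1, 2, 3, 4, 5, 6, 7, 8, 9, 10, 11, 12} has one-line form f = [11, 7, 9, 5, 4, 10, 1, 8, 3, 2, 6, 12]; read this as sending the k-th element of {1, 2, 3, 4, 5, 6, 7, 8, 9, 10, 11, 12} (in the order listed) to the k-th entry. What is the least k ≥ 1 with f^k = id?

Decomposing into disjoint cycles gives cycle lengths 6, 2, 2, 1, 1.
Since disjoint cycles commute, ord(f) = lcm(6, 2, 2) = 6.

6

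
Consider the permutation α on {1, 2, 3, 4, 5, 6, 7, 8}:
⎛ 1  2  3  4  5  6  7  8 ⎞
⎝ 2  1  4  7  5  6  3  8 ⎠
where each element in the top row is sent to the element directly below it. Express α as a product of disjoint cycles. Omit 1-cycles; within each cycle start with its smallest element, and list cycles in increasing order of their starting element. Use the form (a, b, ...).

(1, 2)(3, 4, 7)

Iterating α from 1 gives 1 → 2 → 1; that is the 2-cycle (1, 2).
Repeating from the next unused element and collecting all non-trivial cycles gives (1, 2)(3, 4, 7).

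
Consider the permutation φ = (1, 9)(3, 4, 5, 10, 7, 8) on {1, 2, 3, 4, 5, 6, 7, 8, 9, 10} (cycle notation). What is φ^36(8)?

8 lies in the 6-cycle (3, 4, 5, 10, 7, 8).
Powers repeat with period 6 on this cycle, and 36 mod 6 = 0, so φ^36(8) = φ^0(8).
So φ^36(8) = 8.

8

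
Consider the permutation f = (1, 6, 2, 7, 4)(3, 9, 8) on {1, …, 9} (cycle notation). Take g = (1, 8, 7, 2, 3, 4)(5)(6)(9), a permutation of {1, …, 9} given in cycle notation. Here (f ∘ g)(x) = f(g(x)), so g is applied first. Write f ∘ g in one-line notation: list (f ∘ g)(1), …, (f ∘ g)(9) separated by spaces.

3 9 1 6 5 2 7 4 8

For each element, apply g then f: 1 → 8 → 3; 2 → 3 → 9; 3 → 4 → 1; 4 → 1 → 6; 5 → 5 → 5; 6 → 6 → 2; 7 → 2 → 7; 8 → 7 → 4; 9 → 9 → 8.
So f ∘ g in one-line form is 3 9 1 6 5 2 7 4 8.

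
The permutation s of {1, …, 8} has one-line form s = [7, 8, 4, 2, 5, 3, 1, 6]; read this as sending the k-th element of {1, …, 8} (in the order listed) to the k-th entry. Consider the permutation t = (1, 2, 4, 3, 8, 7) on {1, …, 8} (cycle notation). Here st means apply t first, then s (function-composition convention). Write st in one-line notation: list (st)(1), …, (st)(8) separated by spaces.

(st)(x) = s(t(x)). Computing each image: s(t(1)) = s(2) = 8, s(t(2)) = s(4) = 2, s(t(3)) = s(8) = 6, s(t(4)) = s(3) = 4, s(t(5)) = s(5) = 5, s(t(6)) = s(6) = 3, s(t(7)) = s(1) = 7, s(t(8)) = s(7) = 1.
Hence st = [8 2 6 4 5 3 7 1].

8 2 6 4 5 3 7 1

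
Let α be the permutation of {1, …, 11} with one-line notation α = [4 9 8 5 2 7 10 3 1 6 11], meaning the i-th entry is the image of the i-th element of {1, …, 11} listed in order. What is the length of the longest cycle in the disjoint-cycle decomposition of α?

Decomposing into disjoint cycles gives (1, 4, 5, 2, 9)(3, 8)(6, 7, 10); the longest has length 5.

5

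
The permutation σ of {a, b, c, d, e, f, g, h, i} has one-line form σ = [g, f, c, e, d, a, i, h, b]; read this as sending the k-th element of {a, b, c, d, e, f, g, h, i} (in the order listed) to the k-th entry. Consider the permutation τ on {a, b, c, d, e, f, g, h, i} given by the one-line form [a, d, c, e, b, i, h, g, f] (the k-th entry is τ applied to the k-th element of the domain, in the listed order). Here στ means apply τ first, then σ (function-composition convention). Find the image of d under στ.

(στ)(d) = σ(τ(d)). τ(d) = e, then σ(e) = d. So (στ)(d) = d.

d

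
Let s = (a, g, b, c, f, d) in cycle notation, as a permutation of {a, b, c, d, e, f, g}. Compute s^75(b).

d

b lies in the 6-cycle (a, g, b, c, f, d).
Powers repeat with period 6 on this cycle, and 75 mod 6 = 3, so s^75(b) = s^3(b).
Advancing 3 steps from b: b → c → f → d.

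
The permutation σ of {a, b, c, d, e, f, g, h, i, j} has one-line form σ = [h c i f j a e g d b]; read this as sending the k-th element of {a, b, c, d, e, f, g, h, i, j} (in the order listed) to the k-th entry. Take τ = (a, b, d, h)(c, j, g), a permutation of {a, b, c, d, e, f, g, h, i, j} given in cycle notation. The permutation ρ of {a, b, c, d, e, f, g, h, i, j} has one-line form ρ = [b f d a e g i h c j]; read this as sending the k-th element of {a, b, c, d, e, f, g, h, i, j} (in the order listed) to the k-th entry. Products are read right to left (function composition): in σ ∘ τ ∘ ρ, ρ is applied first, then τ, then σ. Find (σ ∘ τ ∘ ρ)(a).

f

(σ ∘ τ ∘ ρ)(a) = σ(τ(ρ(a))). ρ(a) = b, then τ(b) = d, then σ(d) = f, so the result is f.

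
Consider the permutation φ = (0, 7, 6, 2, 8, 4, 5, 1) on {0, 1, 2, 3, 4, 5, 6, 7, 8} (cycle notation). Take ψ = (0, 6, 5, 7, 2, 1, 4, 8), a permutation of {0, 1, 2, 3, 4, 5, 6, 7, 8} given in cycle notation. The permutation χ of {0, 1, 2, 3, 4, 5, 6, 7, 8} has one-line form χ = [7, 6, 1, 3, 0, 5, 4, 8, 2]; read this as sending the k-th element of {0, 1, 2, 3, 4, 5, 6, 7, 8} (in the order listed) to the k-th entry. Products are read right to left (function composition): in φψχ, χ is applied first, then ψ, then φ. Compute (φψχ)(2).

5

Chase 2: χ(2) = 1; ψ(1) = 4; φ(4) = 5. Hence (φψχ)(2) = 5.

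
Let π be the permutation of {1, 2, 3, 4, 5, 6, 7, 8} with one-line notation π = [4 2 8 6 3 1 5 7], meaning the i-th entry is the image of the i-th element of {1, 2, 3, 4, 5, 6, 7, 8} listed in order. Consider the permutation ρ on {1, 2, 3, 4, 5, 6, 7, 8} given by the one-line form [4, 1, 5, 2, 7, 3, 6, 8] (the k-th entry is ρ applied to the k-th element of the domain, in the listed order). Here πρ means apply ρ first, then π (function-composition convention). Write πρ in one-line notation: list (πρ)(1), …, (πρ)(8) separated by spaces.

For each element, apply ρ then π: 1 → 4 → 6; 2 → 1 → 4; 3 → 5 → 3; 4 → 2 → 2; 5 → 7 → 5; 6 → 3 → 8; 7 → 6 → 1; 8 → 8 → 7.
So πρ in one-line form is 6 4 3 2 5 8 1 7.

6 4 3 2 5 8 1 7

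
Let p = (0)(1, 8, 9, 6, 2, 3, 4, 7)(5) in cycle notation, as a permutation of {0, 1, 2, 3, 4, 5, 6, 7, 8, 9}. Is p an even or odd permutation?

odd

The cycle lengths are 8, 1, 1.
A cycle is odd iff its length is even; p has 1 even-length cycle, so sgn(p) = (−1)^1 and p is odd.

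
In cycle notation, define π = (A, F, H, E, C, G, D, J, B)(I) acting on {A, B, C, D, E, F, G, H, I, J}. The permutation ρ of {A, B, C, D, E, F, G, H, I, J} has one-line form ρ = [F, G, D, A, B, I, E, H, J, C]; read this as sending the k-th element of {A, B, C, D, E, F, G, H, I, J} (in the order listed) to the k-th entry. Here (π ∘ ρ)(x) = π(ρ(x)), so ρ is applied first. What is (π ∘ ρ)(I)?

B

(π ∘ ρ)(I) = π(ρ(I)). ρ(I) = J, then π(J) = B. So (π ∘ ρ)(I) = B.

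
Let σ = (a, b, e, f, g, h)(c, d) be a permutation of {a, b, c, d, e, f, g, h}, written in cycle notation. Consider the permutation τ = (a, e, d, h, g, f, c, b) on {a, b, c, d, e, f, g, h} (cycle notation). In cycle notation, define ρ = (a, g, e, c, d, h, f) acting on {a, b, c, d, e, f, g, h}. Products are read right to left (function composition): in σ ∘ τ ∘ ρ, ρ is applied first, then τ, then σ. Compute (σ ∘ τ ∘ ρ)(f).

Apply the permutations in order: ρ(f) = a, then τ(a) = e, then σ(e) = f. So (σ ∘ τ ∘ ρ)(f) = f.

f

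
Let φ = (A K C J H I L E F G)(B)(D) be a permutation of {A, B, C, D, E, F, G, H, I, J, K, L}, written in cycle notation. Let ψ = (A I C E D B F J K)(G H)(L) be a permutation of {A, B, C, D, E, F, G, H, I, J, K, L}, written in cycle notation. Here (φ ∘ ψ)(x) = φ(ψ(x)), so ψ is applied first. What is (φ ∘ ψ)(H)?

ψ(H) = G, then φ(G) = A; composing gives (φ ∘ ψ)(H) = A.

A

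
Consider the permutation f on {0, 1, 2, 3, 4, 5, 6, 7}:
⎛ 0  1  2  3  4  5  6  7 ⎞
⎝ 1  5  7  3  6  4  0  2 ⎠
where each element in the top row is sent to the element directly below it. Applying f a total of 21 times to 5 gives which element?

Tracing 5 → 4 → … returns to 5 after 5 steps, so 5 lies in a 5-cycle (0 1 5 4 6).
Powers repeat with period 5 on this cycle, and 21 mod 5 = 1, so f^21(5) = f^1(5).
Stepping 1 place around the cycle: 5 → 4.

4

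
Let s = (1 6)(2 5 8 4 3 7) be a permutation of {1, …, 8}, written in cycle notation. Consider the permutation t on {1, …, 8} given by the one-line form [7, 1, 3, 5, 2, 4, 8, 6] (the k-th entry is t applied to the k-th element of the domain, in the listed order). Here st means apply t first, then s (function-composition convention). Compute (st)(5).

First apply t: t(5) = 2, then s(2) = 5. Thus (st)(5) = 5.

5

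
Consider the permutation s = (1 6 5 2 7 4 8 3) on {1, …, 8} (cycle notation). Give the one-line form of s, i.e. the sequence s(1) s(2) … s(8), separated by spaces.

6 7 1 8 2 5 4 3

Each element maps to the next entry in its cycle (wrapping to the front): 1↦6, 2↦7, 3↦1, 4↦8, 5↦2, 6↦5, 7↦4, 8↦3.
Listing these in domain order gives 6 7 1 8 2 5 4 3.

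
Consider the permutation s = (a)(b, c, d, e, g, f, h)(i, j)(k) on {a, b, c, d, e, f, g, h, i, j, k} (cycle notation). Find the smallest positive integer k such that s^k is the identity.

14

The cycle type of s is (7, 2, 1, 1).
Since disjoint cycles commute, ord(s) = lcm(7, 2) = 14.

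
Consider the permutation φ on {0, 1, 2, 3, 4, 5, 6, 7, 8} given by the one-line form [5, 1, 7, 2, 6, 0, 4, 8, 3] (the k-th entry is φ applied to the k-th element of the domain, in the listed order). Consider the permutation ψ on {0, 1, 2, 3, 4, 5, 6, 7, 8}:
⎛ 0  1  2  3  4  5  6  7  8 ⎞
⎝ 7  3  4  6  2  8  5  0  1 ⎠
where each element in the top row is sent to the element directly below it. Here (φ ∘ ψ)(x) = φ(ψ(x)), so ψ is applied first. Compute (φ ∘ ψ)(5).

3

First apply ψ: ψ(5) = 8, then φ(8) = 3. Thus (φ ∘ ψ)(5) = 3.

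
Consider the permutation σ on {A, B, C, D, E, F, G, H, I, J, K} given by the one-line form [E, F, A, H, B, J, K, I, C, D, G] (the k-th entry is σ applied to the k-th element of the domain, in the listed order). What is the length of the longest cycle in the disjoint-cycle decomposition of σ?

Decomposing into disjoint cycles gives (A, E, B, F, J, D, H, I, C)(G, K); the longest has length 9.

9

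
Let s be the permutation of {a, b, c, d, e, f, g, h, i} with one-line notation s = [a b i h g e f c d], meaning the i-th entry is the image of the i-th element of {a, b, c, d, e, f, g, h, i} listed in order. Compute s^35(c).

h

Tracing c → i → … returns to c after 4 steps, so c lies in a 4-cycle (c i d h).
Powers repeat with period 4 on this cycle, and 35 mod 4 = 3, so s^35(c) = s^3(c).
Stepping 3 places around the cycle: c → i → d → h.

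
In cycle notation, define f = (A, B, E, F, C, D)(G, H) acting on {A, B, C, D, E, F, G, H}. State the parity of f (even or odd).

The cycle lengths are 6, 2.
A cycle is odd iff its length is even; f has 2 even-length cycles, so sgn(f) = (−1)^2 and f is even.

even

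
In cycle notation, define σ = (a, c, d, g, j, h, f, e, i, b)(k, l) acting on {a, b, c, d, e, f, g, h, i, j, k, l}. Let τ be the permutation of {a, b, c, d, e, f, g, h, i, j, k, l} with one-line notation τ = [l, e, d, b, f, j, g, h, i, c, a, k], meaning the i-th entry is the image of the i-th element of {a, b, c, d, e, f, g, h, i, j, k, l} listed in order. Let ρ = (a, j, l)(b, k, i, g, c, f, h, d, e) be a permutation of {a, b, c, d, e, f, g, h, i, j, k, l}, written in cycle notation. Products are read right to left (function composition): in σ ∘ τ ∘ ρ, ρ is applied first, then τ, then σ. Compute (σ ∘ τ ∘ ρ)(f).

Chase f: ρ(f) = h; τ(h) = h; σ(h) = f. Hence (σ ∘ τ ∘ ρ)(f) = f.

f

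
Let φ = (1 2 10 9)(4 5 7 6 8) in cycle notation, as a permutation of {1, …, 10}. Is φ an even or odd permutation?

odd

The cycle lengths are 5, 4, 1.
A cycle is odd iff its length is even; φ has 1 even-length cycle, so sgn(φ) = (−1)^1 and φ is odd.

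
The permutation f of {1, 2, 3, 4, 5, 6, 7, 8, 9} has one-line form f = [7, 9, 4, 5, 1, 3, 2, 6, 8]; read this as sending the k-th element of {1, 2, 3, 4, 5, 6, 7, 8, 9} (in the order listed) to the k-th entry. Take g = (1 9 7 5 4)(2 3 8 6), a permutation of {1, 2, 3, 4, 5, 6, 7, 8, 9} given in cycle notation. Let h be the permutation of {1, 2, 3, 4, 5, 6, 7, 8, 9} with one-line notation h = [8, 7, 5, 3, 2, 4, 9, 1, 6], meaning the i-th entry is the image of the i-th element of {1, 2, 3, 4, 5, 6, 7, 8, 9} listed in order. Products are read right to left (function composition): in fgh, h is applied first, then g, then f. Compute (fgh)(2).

1

(fgh)(2) = f(g(h(2))). h(2) = 7, then g(7) = 5, then f(5) = 1, so the result is 1.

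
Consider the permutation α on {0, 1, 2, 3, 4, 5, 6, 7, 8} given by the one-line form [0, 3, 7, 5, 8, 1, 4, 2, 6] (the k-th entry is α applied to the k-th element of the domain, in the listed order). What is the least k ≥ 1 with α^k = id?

Decomposing into disjoint cycles gives cycle lengths 3, 3, 2, 1.
The order of α is the least common multiple of its cycle lengths: lcm(3, 3, 2) = 6.

6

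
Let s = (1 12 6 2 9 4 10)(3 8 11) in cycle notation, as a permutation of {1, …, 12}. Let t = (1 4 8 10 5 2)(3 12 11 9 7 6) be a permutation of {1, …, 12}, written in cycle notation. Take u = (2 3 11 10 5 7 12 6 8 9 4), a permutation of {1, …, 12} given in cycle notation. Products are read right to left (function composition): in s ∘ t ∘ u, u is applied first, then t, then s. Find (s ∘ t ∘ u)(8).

Apply the permutations in order: u(8) = 9, then t(9) = 7, then s(7) = 7. So (s ∘ t ∘ u)(8) = 7.

7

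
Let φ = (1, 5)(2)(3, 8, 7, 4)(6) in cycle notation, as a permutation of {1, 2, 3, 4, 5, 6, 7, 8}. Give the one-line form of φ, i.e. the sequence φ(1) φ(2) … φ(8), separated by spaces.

5 2 8 3 1 6 4 7

Each element maps to the next entry in its cycle (wrapping to the front): 1→5, 2→2, 3→8, 4→3, 5→1, 6→6, 7→4, 8→7.
So the one-line form is 5 2 8 3 1 6 4 7.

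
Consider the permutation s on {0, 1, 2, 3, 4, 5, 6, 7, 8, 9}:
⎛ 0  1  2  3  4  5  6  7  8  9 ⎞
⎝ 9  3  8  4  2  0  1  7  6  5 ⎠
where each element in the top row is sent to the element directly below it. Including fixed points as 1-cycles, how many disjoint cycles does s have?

The cycle decomposition is (0 9 5)(1 3 4 2 8 6)(7), which has 3 cycles (counting 1-cycles).

3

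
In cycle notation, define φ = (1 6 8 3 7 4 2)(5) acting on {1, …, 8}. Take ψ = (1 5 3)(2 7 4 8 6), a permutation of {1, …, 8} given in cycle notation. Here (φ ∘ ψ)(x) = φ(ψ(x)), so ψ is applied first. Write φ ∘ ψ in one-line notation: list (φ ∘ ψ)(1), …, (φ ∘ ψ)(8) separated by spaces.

5 4 6 3 7 1 2 8

(φ ∘ ψ)(x) = φ(ψ(x)). Computing each image: φ(ψ(1)) = φ(5) = 5, φ(ψ(2)) = φ(7) = 4, φ(ψ(3)) = φ(1) = 6, φ(ψ(4)) = φ(8) = 3, φ(ψ(5)) = φ(3) = 7, φ(ψ(6)) = φ(2) = 1, φ(ψ(7)) = φ(4) = 2, φ(ψ(8)) = φ(6) = 8.
Hence φ ∘ ψ = [5 4 6 3 7 1 2 8].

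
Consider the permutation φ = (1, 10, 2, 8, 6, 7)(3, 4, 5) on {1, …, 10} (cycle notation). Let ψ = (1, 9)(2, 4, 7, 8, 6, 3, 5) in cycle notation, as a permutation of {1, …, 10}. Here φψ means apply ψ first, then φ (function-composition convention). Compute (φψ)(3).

3

First apply ψ: ψ(3) = 5, then φ(5) = 3. Thus (φψ)(3) = 3.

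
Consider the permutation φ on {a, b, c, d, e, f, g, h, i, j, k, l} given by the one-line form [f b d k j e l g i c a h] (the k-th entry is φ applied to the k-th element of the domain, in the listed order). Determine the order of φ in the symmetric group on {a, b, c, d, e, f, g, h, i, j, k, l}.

The disjoint-cycle form of φ has cycle lengths 7, 3, 1, 1.
Since disjoint cycles commute, ord(φ) = lcm(7, 3) = 21.

21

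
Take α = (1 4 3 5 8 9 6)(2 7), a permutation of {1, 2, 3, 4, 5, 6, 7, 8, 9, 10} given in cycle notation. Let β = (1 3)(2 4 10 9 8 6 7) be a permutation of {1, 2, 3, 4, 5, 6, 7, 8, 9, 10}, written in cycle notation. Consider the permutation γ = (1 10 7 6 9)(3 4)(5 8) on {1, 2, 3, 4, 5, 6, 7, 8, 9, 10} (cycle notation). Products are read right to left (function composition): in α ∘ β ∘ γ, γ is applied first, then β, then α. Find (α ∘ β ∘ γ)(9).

5

Apply the permutations in order: γ(9) = 1, then β(1) = 3, then α(3) = 5. So (α ∘ β ∘ γ)(9) = 5.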